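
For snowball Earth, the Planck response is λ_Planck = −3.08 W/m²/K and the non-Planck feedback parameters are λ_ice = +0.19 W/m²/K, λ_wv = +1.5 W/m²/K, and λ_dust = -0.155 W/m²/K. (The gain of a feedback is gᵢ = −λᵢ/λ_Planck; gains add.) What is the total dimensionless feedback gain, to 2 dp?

Convert to gains: g_ice = 0.19/3.08 = 0.06169; g_wv = 1.5/3.08 = 0.487; g_dust = -0.155/3.08 = -0.05032.
Total gain g = 0.49837.

0.50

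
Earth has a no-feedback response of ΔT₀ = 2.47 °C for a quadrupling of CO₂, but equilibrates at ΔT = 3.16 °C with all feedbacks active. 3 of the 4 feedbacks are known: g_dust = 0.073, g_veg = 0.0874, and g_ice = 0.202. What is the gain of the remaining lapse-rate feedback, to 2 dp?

Amplification A = ΔT/ΔT₀ = 3.16/2.47 = 1.279.
Total gain g = 1 − 1/A = 1 − 1/1.279 = 0.2181.
Known gains sum to 0.073 + 0.0874 + 0.202 = 0.3624.
g_lr = 0.2181 − 0.3624 = -0.14.

-0.14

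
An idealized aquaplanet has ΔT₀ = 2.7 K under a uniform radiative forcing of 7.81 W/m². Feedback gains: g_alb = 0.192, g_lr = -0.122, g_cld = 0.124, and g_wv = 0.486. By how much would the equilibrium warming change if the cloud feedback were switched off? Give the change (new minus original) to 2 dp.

Original: g = 0.68, ΔT = 2.7/(1−0.68) = 8.4375 K.
Without cloud: g' = 0.556, ΔT' = 2.7/(1−0.556) = 6.0811 K.
Change = 6.0811 − 8.4375 = -2.36 K.

-2.36 K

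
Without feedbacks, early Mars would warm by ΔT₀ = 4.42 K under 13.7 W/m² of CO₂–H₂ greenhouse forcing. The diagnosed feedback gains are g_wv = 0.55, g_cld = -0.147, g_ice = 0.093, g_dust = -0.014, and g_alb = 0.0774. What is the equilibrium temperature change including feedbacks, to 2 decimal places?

10.03 K

Total gain g = 0.55 − 0.147 + 0.093 − 0.014 + 0.0774 = 0.5594.
Amplification A = 1/(1 − 0.5594) = 2.27.
ΔT = 4.42 × 2.27 = 10.03 K.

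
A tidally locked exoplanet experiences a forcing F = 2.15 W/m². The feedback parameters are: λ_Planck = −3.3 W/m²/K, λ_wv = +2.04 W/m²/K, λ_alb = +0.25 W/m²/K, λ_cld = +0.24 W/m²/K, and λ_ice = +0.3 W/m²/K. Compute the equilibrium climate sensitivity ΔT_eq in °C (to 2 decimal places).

4.57 °C

Net feedback parameter λ = (−3.3) + (+2.04) + (+0.25) + (+0.24) + (+0.3) = -0.47 W/m²/K.
ΔT = −F/λ = −2.15/(-0.47) = 4.57 °C.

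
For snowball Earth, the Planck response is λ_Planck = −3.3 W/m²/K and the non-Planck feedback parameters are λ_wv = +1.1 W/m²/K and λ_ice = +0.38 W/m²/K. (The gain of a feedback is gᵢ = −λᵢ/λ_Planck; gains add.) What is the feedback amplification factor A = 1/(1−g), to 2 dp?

1.81

Convert to gains: g_wv = 1.1/3.3 = 0.3333; g_ice = 0.38/3.3 = 0.1152.
Total gain g = 0.4485.
A = 1/(1 − 0.4485) = 1.81.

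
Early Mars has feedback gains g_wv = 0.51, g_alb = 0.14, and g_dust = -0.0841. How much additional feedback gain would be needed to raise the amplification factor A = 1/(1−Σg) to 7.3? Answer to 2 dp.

0.30

Current total gain = 0.5659.
Target gain for A = 7.3: g* = 1 − 1/7.3 = 0.863.
Additional gain needed = 0.863 − 0.5659 = 0.30.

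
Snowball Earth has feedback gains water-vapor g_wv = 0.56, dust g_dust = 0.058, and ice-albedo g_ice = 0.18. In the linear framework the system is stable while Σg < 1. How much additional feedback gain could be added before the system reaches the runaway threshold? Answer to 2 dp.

Current total gain = 0.56 + 0.058 + 0.18 = 0.798.
Margin to runaway = 1 − 0.798 = 0.20.

0.20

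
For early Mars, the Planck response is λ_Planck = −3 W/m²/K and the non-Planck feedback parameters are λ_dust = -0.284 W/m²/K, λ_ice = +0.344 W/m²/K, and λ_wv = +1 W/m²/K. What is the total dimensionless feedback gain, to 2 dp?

Convert to gains: g_dust = -0.284/3 = -0.09467; g_ice = 0.344/3 = 0.1147; g_wv = 1/3 = 0.3333.
Total gain g = 0.35333.

0.35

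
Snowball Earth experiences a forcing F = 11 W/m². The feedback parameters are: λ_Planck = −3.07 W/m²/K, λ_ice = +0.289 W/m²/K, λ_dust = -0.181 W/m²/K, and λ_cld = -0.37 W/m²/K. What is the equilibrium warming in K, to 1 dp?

3.3 K

Net feedback parameter λ = (−3.07) + (+0.289) + (-0.181) + (-0.37) = -3.332 W/m²/K.
ΔT = −F/λ = −11/(-3.332) = 3.3 K.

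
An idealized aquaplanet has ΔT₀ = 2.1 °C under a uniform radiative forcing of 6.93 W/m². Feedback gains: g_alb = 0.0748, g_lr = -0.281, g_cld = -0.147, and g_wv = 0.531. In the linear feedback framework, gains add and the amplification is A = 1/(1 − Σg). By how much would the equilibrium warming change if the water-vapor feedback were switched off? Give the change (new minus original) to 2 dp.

-1.00 °C

Original: g = 0.1778, ΔT = 2.1/(1−0.1778) = 2.5541 °C.
Without water-vapor: g' = -0.3532, ΔT' = 2.1/(1+0.3532) = 1.5519 °C.
Change = 1.5519 − 2.5541 = -1.00 °C.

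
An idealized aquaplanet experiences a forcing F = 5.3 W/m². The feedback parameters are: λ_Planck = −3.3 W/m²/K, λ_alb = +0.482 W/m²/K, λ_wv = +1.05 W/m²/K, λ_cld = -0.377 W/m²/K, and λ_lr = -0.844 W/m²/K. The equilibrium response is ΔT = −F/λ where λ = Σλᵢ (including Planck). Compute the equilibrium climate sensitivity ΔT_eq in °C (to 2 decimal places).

1.77 °C

Net feedback parameter λ = (−3.3) + (+0.482) + (+1.05) + (-0.377) + (-0.844) = -2.989 W/m²/K.
ΔT = −F/λ = −5.3/(-2.989) = 1.77 °C.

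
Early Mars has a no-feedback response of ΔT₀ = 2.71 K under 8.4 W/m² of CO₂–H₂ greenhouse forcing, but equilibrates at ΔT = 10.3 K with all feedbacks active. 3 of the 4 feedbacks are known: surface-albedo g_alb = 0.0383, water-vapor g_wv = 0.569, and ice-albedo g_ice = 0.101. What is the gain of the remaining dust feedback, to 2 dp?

Amplification A = ΔT/ΔT₀ = 10.3/2.71 = 3.801.
Total gain g = 1 − 1/A = 1 − 1/3.801 = 0.7369.
Known gains sum to 0.0383 + 0.569 + 0.101 = 0.7083.
g_dust = 0.7369 − 0.7083 = 0.03.

0.03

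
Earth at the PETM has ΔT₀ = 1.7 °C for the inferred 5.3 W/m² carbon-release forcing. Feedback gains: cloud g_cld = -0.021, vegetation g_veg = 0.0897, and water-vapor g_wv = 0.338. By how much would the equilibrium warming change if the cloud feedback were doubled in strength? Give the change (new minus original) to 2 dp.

Original: g = 0.4067, ΔT = 1.7/(1−0.4067) = 2.8653 °C.
With doubled cloud: g' = 0.3857, ΔT' = 1.7/(1−0.3857) = 2.7674 °C.
Change = 2.7674 − 2.8653 = -0.10 °C.

-0.10 °C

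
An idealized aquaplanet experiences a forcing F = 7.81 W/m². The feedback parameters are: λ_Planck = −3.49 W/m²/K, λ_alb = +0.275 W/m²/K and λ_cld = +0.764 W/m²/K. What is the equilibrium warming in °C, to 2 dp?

Net feedback parameter λ = (−3.49) + (+0.275) + (+0.764) = -2.451 W/m²/K.
ΔT = −F/λ = −7.81/(-2.451) = 3.19 °C.

3.19 °C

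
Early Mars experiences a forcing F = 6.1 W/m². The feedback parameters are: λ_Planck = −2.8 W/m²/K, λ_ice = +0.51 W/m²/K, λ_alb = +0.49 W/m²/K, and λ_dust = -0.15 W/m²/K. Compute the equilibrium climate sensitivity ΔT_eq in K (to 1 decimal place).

3.1 K

Net feedback parameter λ = (−2.8) + (+0.51) + (+0.49) + (-0.15) = -1.95 W/m²/K.
ΔT = −F/λ = −6.1/(-1.95) = 3.1 K.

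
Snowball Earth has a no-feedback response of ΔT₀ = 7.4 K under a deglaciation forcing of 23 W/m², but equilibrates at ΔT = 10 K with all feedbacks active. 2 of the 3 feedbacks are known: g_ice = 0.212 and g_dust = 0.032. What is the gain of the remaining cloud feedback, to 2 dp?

0.02

Amplification A = ΔT/ΔT₀ = 10/7.4 = 1.351.
Total gain g = 1 − 1/A = 1 − 1/1.351 = 0.2598.
Known gains sum to 0.212 + 0.032 = 0.244.
g_cld = 0.2598 − 0.244 = 0.02.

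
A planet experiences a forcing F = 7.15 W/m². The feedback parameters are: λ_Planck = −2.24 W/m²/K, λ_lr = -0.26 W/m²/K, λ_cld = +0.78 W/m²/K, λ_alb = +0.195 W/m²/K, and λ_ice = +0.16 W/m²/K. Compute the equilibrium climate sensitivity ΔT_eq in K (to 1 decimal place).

Net feedback parameter λ = (−2.24) + (-0.26) + (+0.78) + (+0.195) + (+0.16) = -1.365 W/m²/K.
ΔT = −F/λ = −7.15/(-1.365) = 5.2 K.

5.2 K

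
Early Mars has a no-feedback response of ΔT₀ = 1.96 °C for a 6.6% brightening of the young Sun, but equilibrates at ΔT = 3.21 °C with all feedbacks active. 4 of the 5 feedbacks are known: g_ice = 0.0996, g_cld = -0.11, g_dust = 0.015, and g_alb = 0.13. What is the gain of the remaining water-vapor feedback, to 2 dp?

0.25

Amplification A = ΔT/ΔT₀ = 3.21/1.96 = 1.638.
Total gain g = 1 − 1/A = 1 − 1/1.638 = 0.3895.
Known gains sum to 0.0996 − 0.11 + 0.015 + 0.13 = 0.1346.
g_wv = 0.3895 − 0.1346 = 0.25.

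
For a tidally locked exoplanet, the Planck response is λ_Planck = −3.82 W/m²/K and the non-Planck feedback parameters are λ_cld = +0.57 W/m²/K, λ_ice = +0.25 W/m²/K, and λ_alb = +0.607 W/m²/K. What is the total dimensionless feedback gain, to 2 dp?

Convert to gains: g_cld = 0.57/3.82 = 0.1492; g_ice = 0.25/3.82 = 0.06545; g_alb = 0.607/3.82 = 0.1589.
Total gain g = 0.37355.

0.37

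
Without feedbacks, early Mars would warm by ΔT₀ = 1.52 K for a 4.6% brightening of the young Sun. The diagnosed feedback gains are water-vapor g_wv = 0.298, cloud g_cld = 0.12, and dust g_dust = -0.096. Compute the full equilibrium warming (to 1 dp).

Total gain g = 0.298 + 0.12 − 0.096 = 0.322.
Amplification A = 1/(1 − 0.322) = 1.475.
ΔT = 1.52 × 1.475 = 2.2 K.

2.2 K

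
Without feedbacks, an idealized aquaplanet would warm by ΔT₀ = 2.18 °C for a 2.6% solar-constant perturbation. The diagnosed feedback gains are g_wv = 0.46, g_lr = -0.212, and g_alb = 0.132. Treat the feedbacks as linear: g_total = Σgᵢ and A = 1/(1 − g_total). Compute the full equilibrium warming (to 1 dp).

Total gain g = 0.46 − 0.212 + 0.132 = 0.38.
Amplification A = 1/(1 − 0.38) = 1.613.
ΔT = 2.18 × 1.613 = 3.5 °C.

3.5 °C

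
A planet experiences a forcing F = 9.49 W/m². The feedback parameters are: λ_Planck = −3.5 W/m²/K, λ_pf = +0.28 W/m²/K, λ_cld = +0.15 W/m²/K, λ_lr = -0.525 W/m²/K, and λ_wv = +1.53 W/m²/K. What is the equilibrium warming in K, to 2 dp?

Net feedback parameter λ = (−3.5) + (+0.28) + (+0.15) + (-0.525) + (+1.53) = -2.065 W/m²/K.
ΔT = −F/λ = −9.49/(-2.065) = 4.60 K.

4.60 K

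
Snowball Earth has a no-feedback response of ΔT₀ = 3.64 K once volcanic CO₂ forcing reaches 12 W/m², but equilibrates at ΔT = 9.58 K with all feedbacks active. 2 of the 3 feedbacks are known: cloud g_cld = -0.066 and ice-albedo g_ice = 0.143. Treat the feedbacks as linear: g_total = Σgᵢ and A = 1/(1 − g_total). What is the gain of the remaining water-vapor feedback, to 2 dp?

0.54

Amplification A = ΔT/ΔT₀ = 9.58/3.64 = 2.632.
Total gain g = 1 − 1/A = 1 − 1/2.632 = 0.6201.
Known gains sum to -0.066 + 0.143 = 0.077.
g_wv = 0.6201 − 0.077 = 0.54.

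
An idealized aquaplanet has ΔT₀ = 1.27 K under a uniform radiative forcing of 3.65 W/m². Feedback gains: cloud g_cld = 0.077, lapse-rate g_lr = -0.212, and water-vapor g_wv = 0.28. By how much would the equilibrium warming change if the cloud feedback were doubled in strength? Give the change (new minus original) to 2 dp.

Original: g = 0.145, ΔT = 1.27/(1−0.145) = 1.4854 K.
With doubled cloud: g' = 0.222, ΔT' = 1.27/(1−0.222) = 1.6324 K.
Change = 1.6324 − 1.4854 = 0.15 K.

0.15 K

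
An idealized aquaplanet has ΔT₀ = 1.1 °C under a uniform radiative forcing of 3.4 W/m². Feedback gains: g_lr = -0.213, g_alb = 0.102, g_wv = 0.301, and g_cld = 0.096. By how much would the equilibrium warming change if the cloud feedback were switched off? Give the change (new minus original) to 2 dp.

Original: g = 0.286, ΔT = 1.1/(1−0.286) = 1.5406 °C.
Without cloud: g' = 0.19, ΔT' = 1.1/(1−0.19) = 1.3580 °C.
Change = 1.3580 − 1.5406 = -0.18 °C.

-0.18 °C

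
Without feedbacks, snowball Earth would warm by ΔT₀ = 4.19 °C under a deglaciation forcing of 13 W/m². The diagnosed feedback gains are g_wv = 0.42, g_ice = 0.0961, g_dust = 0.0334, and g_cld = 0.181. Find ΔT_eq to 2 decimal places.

15.55 °C

Total gain g = 0.42 + 0.0961 + 0.0334 + 0.181 = 0.7305.
Amplification A = 1/(1 − 0.7305) = 3.711.
ΔT = 4.19 × 3.711 = 15.55 °C.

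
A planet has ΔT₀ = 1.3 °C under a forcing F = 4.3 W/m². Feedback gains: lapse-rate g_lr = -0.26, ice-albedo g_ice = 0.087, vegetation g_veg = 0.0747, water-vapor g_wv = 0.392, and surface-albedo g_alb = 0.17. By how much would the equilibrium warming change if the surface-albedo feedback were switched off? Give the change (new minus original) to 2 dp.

-0.58 °C

Original: g = 0.4637, ΔT = 1.3/(1−0.4637) = 2.4240 °C.
Without surface-albedo: g' = 0.2937, ΔT' = 1.3/(1−0.2937) = 1.8406 °C.
Change = 1.8406 − 2.4240 = -0.58 °C.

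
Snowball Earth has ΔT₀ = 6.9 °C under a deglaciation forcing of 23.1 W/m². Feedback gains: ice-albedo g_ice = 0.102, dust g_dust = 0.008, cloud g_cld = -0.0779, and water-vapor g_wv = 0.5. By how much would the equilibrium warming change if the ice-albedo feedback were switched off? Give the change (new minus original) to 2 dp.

-2.64 °C

Original: g = 0.5321, ΔT = 6.9/(1−0.5321) = 14.7467 °C.
Without ice-albedo: g' = 0.4301, ΔT' = 6.9/(1−0.4301) = 12.1074 °C.
Change = 12.1074 − 14.7467 = -2.64 °C.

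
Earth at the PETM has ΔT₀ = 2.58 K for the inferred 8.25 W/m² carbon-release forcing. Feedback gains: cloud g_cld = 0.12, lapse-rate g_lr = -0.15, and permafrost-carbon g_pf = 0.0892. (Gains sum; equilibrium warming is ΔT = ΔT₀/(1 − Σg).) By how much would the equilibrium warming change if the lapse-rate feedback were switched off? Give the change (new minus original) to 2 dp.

0.52 K

Original: g = 0.0592, ΔT = 2.58/(1−0.0592) = 2.7423 K.
Without lapse-rate: g' = 0.2092, ΔT' = 2.58/(1−0.2092) = 3.2625 K.
Change = 3.2625 − 2.7423 = 0.52 K.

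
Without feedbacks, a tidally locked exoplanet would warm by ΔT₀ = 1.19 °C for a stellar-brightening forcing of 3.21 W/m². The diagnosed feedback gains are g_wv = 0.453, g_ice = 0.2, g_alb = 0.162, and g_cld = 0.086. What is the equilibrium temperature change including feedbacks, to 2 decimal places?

Total gain g = 0.453 + 0.2 + 0.162 + 0.086 = 0.901.
Amplification A = 1/(1 − 0.901) = 10.1.
ΔT = 1.19 × 10.1 = 12.02 °C.

12.02 °C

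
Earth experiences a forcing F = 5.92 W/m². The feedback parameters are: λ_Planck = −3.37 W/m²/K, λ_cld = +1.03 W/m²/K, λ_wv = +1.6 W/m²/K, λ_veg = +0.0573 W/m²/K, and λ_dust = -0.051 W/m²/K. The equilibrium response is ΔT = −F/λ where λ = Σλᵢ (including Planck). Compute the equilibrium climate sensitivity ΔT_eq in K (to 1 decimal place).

8.1 K

Net feedback parameter λ = (−3.37) + (+1.03) + (+1.6) + (+0.0573) + (-0.051) = -0.7337 W/m²/K.
ΔT = −F/λ = −5.92/(-0.7337) = 8.1 K.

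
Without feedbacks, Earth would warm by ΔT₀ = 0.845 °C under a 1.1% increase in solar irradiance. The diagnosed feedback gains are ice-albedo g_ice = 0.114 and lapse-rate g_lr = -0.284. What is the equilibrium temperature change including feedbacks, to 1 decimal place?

0.7 °C

Total gain g = 0.114 − 0.284 = -0.17.
Amplification A = 1/(1 + 0.17) = 0.8547.
ΔT = 0.845 × 0.8547 = 0.7 °C.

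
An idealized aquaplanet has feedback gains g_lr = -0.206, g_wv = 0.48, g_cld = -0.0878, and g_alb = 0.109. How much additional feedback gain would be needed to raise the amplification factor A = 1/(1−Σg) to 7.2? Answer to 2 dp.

0.57

Current total gain = 0.2952.
Target gain for A = 7.2: g* = 1 − 1/7.2 = 0.8611.
Additional gain needed = 0.8611 − 0.2952 = 0.57.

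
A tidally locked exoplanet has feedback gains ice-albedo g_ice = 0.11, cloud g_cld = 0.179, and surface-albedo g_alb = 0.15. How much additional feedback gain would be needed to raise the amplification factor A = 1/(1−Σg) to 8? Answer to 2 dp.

Current total gain = 0.439.
Target gain for A = 8: g* = 1 − 1/8 = 0.875.
Additional gain needed = 0.875 − 0.439 = 0.44.

0.44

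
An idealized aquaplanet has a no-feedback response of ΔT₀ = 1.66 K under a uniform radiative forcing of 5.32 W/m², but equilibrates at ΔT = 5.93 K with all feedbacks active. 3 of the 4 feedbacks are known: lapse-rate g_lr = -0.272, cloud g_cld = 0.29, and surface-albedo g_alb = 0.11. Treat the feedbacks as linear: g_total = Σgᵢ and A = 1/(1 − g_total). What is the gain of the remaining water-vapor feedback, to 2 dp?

0.59

Amplification A = ΔT/ΔT₀ = 5.93/1.66 = 3.572.
Total gain g = 1 − 1/A = 1 − 1/3.572 = 0.72.
Known gains sum to -0.272 + 0.29 + 0.11 = 0.128.
g_wv = 0.72 − 0.128 = 0.59.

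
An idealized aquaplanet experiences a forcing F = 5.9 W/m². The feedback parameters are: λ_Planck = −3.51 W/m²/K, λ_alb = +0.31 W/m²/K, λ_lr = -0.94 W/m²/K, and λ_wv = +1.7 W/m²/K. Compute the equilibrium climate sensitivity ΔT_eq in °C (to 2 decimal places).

2.42 °C

Net feedback parameter λ = (−3.51) + (+0.31) + (-0.94) + (+1.7) = -2.44 W/m²/K.
ΔT = −F/λ = −5.9/(-2.44) = 2.42 °C.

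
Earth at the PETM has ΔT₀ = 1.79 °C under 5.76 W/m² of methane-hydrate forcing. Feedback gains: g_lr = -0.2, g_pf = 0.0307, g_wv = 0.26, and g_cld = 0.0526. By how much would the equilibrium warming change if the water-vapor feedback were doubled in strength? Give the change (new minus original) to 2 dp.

Original: g = 0.1433, ΔT = 1.79/(1−0.1433) = 2.0894 °C.
With doubled water-vapor: g' = 0.4033, ΔT' = 1.79/(1−0.4033) = 2.9998 °C.
Change = 2.9998 − 2.0894 = 0.91 °C.

0.91 °C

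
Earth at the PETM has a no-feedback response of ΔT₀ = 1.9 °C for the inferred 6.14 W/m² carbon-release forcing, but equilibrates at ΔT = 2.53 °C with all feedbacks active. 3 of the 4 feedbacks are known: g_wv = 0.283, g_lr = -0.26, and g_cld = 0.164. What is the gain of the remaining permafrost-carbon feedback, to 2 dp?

0.06

Amplification A = ΔT/ΔT₀ = 2.53/1.9 = 1.332.
Total gain g = 1 − 1/A = 1 − 1/1.332 = 0.2492.
Known gains sum to 0.283 − 0.26 + 0.164 = 0.187.
g_pf = 0.2492 − 0.187 = 0.06.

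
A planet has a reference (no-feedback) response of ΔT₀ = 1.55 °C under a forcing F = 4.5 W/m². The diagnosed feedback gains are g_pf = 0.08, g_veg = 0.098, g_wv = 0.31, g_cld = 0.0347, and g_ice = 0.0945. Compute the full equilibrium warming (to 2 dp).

4.05 °C

Total gain g = 0.08 + 0.098 + 0.31 + 0.0347 + 0.0945 = 0.6172.
Amplification A = 1/(1 − 0.6172) = 2.612.
ΔT = 1.55 × 2.612 = 4.05 °C.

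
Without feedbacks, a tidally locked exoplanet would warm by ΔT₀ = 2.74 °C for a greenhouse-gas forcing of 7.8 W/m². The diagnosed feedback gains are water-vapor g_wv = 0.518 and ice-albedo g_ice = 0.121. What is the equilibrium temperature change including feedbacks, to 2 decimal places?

Total gain g = 0.518 + 0.121 = 0.639.
Amplification A = 1/(1 − 0.639) = 2.77.
ΔT = 2.74 × 2.77 = 7.59 °C.

7.59 °C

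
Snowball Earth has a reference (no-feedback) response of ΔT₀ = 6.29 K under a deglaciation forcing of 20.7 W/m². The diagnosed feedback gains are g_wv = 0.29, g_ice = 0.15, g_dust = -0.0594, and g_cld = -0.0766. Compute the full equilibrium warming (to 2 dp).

9.04 K

Total gain g = 0.29 + 0.15 − 0.0594 − 0.0766 = 0.304.
Amplification A = 1/(1 − 0.304) = 1.437.
ΔT = 6.29 × 1.437 = 9.04 K.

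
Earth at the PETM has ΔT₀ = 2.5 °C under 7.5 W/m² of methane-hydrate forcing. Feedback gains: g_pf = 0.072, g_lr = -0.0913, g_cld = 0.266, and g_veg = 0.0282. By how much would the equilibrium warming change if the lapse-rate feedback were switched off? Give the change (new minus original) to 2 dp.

0.50 °C

Original: g = 0.2749, ΔT = 2.5/(1−0.2749) = 3.4478 °C.
Without lapse-rate: g' = 0.3662, ΔT' = 2.5/(1−0.3662) = 3.9445 °C.
Change = 3.9445 − 3.4478 = 0.50 °C.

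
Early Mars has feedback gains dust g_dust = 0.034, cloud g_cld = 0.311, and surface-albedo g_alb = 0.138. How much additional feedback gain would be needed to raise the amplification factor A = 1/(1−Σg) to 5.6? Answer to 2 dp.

0.34

Current total gain = 0.483.
Target gain for A = 5.6: g* = 1 − 1/5.6 = 0.8214.
Additional gain needed = 0.8214 − 0.483 = 0.34.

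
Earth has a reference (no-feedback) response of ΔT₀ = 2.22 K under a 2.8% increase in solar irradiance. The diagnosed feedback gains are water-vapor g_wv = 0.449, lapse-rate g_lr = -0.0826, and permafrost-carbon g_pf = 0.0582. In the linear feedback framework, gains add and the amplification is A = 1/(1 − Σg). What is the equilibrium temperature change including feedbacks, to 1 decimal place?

Total gain g = 0.449 − 0.0826 + 0.0582 = 0.4246.
Amplification A = 1/(1 − 0.4246) = 1.738.
ΔT = 2.22 × 1.738 = 3.9 K.

3.9 K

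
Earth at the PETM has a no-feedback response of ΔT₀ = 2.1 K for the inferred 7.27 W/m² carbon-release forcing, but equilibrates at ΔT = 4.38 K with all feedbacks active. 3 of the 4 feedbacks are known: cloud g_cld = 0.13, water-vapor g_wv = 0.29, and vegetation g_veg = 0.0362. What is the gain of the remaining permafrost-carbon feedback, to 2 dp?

Amplification A = ΔT/ΔT₀ = 4.38/2.1 = 2.086.
Total gain g = 1 − 1/A = 1 − 1/2.086 = 0.5206.
Known gains sum to 0.13 + 0.29 + 0.0362 = 0.4562.
g_pf = 0.5206 − 0.4562 = 0.06.

0.06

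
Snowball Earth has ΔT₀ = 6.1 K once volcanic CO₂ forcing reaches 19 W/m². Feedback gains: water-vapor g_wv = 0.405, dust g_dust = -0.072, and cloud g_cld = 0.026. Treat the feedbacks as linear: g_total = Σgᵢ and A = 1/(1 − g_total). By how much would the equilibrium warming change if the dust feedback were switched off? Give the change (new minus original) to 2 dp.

Original: g = 0.359, ΔT = 6.1/(1−0.359) = 9.5164 K.
Without dust: g' = 0.431, ΔT' = 6.1/(1−0.431) = 10.7206 K.
Change = 10.7206 − 9.5164 = 1.20 K.

1.20 K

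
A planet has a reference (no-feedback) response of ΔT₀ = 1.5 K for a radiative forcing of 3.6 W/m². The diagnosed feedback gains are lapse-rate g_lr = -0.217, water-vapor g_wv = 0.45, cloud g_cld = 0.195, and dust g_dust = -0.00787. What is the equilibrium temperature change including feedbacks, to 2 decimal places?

2.59 K

Total gain g = -0.217 + 0.45 + 0.195 − 0.00787 = 0.42013.
Amplification A = 1/(1 − 0.42013) = 1.725.
ΔT = 1.5 × 1.725 = 2.59 K.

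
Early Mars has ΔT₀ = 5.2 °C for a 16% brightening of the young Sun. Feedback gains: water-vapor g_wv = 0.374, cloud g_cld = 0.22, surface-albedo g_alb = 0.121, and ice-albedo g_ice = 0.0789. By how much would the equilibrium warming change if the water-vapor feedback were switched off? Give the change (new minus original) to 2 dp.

Original: g = 0.7939, ΔT = 5.2/(1−0.7939) = 25.2305 °C.
Without water-vapor: g' = 0.4199, ΔT' = 5.2/(1−0.4199) = 8.9640 °C.
Change = 8.9640 − 25.2305 = -16.27 °C.

-16.27 °C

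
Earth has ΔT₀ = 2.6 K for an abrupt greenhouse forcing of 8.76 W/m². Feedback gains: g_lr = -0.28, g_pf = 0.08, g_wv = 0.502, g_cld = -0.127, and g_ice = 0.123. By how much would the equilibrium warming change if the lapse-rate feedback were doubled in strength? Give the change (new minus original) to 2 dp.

-1.06 K

Original: g = 0.298, ΔT = 2.6/(1−0.298) = 3.7037 K.
With doubled lapse-rate: g' = 0.018, ΔT' = 2.6/(1−0.018) = 2.6477 K.
Change = 2.6477 − 3.7037 = -1.06 K.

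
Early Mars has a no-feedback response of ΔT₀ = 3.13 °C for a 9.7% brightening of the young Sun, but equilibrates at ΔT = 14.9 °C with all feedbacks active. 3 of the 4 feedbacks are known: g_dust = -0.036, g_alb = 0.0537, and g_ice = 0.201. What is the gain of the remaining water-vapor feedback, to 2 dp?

0.57

Amplification A = ΔT/ΔT₀ = 14.9/3.13 = 4.76.
Total gain g = 1 − 1/A = 1 − 1/4.76 = 0.7899.
Known gains sum to -0.036 + 0.0537 + 0.201 = 0.2187.
g_wv = 0.7899 − 0.2187 = 0.57.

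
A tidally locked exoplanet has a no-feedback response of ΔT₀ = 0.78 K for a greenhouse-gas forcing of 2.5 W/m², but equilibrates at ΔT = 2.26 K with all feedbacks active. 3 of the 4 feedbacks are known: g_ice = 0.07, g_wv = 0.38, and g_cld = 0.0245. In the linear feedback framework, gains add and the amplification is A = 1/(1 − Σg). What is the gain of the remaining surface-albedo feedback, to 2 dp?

Amplification A = ΔT/ΔT₀ = 2.26/0.78 = 2.897.
Total gain g = 1 − 1/A = 1 − 1/2.897 = 0.6548.
Known gains sum to 0.07 + 0.38 + 0.0245 = 0.4745.
g_alb = 0.6548 − 0.4745 = 0.18.

0.18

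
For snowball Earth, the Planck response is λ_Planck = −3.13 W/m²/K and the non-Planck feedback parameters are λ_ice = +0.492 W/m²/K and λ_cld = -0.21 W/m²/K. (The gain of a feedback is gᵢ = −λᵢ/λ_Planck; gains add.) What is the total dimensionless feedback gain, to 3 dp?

Convert to gains: g_ice = 0.492/3.13 = 0.1572; g_cld = -0.21/3.13 = -0.06709.
Total gain g = 0.09011.

0.090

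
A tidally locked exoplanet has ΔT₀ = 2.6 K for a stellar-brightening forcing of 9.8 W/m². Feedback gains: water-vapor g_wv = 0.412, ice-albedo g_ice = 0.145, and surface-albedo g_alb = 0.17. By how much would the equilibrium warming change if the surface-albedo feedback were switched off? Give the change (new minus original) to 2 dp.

-3.65 K

Original: g = 0.727, ΔT = 2.6/(1−0.727) = 9.5238 K.
Without surface-albedo: g' = 0.557, ΔT' = 2.6/(1−0.557) = 5.8691 K.
Change = 5.8691 − 9.5238 = -3.65 K.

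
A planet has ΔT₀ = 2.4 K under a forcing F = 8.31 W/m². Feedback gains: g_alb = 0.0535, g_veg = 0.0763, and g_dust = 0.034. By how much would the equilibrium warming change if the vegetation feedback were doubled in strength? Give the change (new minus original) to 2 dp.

0.29 K

Original: g = 0.1638, ΔT = 2.4/(1−0.1638) = 2.8701 K.
With doubled vegetation: g' = 0.2401, ΔT' = 2.4/(1−0.2401) = 3.1583 K.
Change = 3.1583 − 2.8701 = 0.29 K.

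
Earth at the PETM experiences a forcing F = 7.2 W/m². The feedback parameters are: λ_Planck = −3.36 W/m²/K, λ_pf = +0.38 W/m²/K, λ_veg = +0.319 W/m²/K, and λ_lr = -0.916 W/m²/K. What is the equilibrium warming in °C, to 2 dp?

2.01 °C

Net feedback parameter λ = (−3.36) + (+0.38) + (+0.319) + (-0.916) = -3.577 W/m²/K.
ΔT = −F/λ = −7.2/(-3.577) = 2.01 °C.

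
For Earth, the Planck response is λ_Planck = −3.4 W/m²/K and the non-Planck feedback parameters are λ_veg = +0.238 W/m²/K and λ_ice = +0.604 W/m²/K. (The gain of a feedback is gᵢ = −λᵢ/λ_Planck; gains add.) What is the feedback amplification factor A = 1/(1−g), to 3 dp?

Convert to gains: g_veg = 0.238/3.4 = 0.07; g_ice = 0.604/3.4 = 0.1776.
Total gain g = 0.2476.
A = 1/(1 − 0.2476) = 1.329.

1.329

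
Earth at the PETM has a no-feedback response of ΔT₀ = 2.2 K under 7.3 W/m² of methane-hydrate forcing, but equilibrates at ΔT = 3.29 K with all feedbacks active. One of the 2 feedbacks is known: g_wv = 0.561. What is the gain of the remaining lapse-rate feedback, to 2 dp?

Amplification A = ΔT/ΔT₀ = 3.29/2.2 = 1.495.
Total gain g = 1 − 1/A = 1 − 1/1.495 = 0.3311.
The known gain is 0.561.
g_lr = 0.3311 − 0.561 = -0.23.

-0.23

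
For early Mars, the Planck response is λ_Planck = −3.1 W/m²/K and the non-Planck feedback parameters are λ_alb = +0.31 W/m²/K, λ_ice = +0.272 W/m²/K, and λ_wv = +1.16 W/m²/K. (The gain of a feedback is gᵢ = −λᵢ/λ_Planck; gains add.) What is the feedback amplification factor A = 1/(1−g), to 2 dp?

Convert to gains: g_alb = 0.31/3.1 = 0.1; g_ice = 0.272/3.1 = 0.08774; g_wv = 1.16/3.1 = 0.3742.
Total gain g = 0.56194.
A = 1/(1 − 0.56194) = 2.28.

2.28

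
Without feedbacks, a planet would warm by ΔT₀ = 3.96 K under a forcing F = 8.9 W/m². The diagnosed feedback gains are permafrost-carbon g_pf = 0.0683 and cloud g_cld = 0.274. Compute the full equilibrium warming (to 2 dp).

Total gain g = 0.0683 + 0.274 = 0.3423.
Amplification A = 1/(1 − 0.3423) = 1.52.
ΔT = 3.96 × 1.52 = 6.02 K.

6.02 K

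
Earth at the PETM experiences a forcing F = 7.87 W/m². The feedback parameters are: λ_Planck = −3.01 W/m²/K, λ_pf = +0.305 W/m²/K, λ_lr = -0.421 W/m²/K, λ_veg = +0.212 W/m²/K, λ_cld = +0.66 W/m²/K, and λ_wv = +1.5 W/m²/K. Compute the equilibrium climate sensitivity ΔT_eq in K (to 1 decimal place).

10.4 K

Net feedback parameter λ = (−3.01) + (+0.305) + (-0.421) + (+0.212) + (+0.66) + (+1.5) = -0.754 W/m²/K.
ΔT = −F/λ = −7.87/(-0.754) = 10.4 K.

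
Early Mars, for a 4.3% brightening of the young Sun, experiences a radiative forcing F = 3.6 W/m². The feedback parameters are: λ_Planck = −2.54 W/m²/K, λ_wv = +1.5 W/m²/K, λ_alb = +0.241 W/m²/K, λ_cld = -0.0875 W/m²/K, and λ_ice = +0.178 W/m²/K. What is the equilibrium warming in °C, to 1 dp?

5.1 °C

Net feedback parameter λ = (−2.54) + (+1.5) + (+0.241) + (-0.0875) + (+0.178) = -0.7085 W/m²/K.
ΔT = −F/λ = −3.6/(-0.7085) = 5.1 °C.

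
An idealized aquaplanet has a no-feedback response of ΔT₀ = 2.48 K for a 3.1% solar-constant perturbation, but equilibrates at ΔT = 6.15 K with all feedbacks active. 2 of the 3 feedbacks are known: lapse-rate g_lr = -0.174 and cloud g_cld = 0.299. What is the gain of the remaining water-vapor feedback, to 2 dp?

Amplification A = ΔT/ΔT₀ = 6.15/2.48 = 2.48.
Total gain g = 1 − 1/A = 1 − 1/2.48 = 0.5968.
Known gains sum to -0.174 + 0.299 = 0.125.
g_wv = 0.5968 − 0.125 = 0.47.

0.47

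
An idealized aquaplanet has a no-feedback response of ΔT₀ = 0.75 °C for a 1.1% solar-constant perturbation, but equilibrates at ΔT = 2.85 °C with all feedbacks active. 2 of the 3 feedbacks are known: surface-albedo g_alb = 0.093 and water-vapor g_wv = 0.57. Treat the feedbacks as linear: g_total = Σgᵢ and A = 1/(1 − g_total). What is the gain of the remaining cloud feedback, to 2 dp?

0.07

Amplification A = ΔT/ΔT₀ = 2.85/0.75 = 3.8.
Total gain g = 1 − 1/A = 1 − 1/3.8 = 0.7368.
Known gains sum to 0.093 + 0.57 = 0.663.
g_cld = 0.7368 − 0.663 = 0.07.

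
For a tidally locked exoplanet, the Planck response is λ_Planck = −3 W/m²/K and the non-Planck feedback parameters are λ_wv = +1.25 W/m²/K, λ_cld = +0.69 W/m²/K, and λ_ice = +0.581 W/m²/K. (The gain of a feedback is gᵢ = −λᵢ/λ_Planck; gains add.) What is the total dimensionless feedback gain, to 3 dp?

0.840

Convert to gains: g_wv = 1.25/3 = 0.4167; g_cld = 0.69/3 = 0.23; g_ice = 0.581/3 = 0.1937.
Total gain g = 0.8404.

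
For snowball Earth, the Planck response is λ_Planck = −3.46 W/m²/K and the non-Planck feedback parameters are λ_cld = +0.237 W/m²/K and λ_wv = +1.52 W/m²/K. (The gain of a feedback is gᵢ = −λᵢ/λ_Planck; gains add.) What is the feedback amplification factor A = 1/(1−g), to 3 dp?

Convert to gains: g_cld = 0.237/3.46 = 0.0685; g_wv = 1.52/3.46 = 0.4393.
Total gain g = 0.5078.
A = 1/(1 − 0.5078) = 2.032.

2.032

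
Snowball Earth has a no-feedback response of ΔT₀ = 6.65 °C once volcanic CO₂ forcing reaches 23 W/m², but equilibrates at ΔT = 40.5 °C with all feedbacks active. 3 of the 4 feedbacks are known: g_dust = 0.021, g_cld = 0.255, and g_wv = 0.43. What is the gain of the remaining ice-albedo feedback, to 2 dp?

0.13

Amplification A = ΔT/ΔT₀ = 40.5/6.65 = 6.09.
Total gain g = 1 − 1/A = 1 − 1/6.09 = 0.8358.
Known gains sum to 0.021 + 0.255 + 0.43 = 0.706.
g_ice = 0.8358 − 0.706 = 0.13.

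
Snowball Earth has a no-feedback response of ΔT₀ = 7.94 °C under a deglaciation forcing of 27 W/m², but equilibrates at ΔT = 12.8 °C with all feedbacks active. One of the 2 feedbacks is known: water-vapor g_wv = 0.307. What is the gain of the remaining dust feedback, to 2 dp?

0.07

Amplification A = ΔT/ΔT₀ = 12.8/7.94 = 1.612.
Total gain g = 1 − 1/A = 1 − 1/1.612 = 0.3797.
The known gain is 0.307.
g_dust = 0.3797 − 0.307 = 0.07.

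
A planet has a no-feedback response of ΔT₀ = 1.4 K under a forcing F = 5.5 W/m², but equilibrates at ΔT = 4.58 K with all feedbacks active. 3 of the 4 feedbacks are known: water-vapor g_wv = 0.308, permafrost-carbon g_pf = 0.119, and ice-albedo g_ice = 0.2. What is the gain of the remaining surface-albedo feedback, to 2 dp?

Amplification A = ΔT/ΔT₀ = 4.58/1.4 = 3.271.
Total gain g = 1 − 1/A = 1 − 1/3.271 = 0.6943.
Known gains sum to 0.308 + 0.119 + 0.2 = 0.627.
g_alb = 0.6943 − 0.627 = 0.07.

0.07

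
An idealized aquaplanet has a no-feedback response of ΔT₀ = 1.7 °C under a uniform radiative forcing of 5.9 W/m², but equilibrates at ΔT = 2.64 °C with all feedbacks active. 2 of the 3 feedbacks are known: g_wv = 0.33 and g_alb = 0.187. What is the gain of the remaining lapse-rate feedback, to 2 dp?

-0.16

Amplification A = ΔT/ΔT₀ = 2.64/1.7 = 1.553.
Total gain g = 1 − 1/A = 1 − 1/1.553 = 0.3561.
Known gains sum to 0.33 + 0.187 = 0.517.
g_lr = 0.3561 − 0.517 = -0.16.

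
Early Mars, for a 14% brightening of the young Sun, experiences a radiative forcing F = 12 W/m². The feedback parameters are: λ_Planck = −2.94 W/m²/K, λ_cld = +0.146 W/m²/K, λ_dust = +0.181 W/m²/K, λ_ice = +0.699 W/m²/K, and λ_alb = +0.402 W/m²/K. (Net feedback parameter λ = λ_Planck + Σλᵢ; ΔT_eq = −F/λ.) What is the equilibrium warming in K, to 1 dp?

7.9 K

Net feedback parameter λ = (−2.94) + (+0.146) + (+0.181) + (+0.699) + (+0.402) = -1.512 W/m²/K.
ΔT = −F/λ = −12/(-1.512) = 7.9 K.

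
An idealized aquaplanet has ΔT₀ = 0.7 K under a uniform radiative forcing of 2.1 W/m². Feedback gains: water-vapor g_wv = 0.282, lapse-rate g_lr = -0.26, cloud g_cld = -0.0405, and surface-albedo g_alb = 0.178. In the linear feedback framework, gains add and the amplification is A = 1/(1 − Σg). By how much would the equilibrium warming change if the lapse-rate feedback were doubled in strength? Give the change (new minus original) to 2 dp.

-0.20 K

Original: g = 0.1595, ΔT = 0.7/(1−0.1595) = 0.8328 K.
With doubled lapse-rate: g' = -0.1005, ΔT' = 0.7/(1+0.1005) = 0.6361 K.
Change = 0.6361 − 0.8328 = -0.20 K.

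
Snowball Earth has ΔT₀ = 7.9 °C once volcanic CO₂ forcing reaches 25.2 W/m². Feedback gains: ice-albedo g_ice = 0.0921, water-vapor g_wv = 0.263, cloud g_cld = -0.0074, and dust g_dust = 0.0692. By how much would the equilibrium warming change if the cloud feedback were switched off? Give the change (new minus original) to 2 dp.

Original: g = 0.4169, ΔT = 7.9/(1−0.4169) = 13.5483 °C.
Without cloud: g' = 0.4243, ΔT' = 7.9/(1−0.4243) = 13.7224 °C.
Change = 13.7224 − 13.5483 = 0.17 °C.

0.17 °C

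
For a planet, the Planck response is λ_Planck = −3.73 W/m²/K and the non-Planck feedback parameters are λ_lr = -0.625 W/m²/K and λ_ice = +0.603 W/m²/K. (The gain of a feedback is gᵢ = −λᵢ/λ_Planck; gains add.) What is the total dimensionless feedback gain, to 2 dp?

-0.01

Convert to gains: g_lr = -0.625/3.73 = -0.1676; g_ice = 0.603/3.73 = 0.1617.
Total gain g = -0.0059.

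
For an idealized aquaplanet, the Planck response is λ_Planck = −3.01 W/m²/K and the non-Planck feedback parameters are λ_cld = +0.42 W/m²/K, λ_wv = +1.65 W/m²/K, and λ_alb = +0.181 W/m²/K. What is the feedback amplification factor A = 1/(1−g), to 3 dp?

3.966

Convert to gains: g_cld = 0.42/3.01 = 0.1395; g_wv = 1.65/3.01 = 0.5482; g_alb = 0.181/3.01 = 0.06013.
Total gain g = 0.74783.
A = 1/(1 − 0.74783) = 3.966.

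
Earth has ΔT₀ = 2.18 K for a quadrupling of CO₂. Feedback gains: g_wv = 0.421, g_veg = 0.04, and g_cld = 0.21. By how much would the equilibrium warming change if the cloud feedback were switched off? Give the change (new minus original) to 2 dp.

Original: g = 0.671, ΔT = 2.18/(1−0.671) = 6.6261 K.
Without cloud: g' = 0.461, ΔT' = 2.18/(1−0.461) = 4.0445 K.
Change = 4.0445 − 6.6261 = -2.58 K.

-2.58 K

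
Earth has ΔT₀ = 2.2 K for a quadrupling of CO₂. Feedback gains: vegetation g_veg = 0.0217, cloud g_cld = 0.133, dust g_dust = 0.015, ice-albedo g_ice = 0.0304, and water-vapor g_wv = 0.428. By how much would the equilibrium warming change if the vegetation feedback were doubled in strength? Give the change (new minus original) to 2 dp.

0.37 K

Original: g = 0.6281, ΔT = 2.2/(1−0.6281) = 5.9156 K.
With doubled vegetation: g' = 0.6498, ΔT' = 2.2/(1−0.6498) = 6.2821 K.
Change = 6.2821 − 5.9156 = 0.37 K.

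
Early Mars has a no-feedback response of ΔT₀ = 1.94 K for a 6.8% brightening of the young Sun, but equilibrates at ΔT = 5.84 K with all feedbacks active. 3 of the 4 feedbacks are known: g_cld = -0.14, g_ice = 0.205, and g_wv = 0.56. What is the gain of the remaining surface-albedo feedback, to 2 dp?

0.04

Amplification A = ΔT/ΔT₀ = 5.84/1.94 = 3.01.
Total gain g = 1 − 1/A = 1 − 1/3.01 = 0.6678.
Known gains sum to -0.14 + 0.205 + 0.56 = 0.625.
g_alb = 0.6678 − 0.625 = 0.04.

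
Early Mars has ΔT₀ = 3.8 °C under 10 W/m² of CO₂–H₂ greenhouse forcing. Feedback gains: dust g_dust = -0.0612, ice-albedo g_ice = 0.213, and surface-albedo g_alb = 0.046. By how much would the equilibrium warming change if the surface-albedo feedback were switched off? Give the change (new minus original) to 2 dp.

-0.26 °C

Original: g = 0.1978, ΔT = 3.8/(1−0.1978) = 4.7370 °C.
Without surface-albedo: g' = 0.1518, ΔT' = 3.8/(1−0.1518) = 4.4801 °C.
Change = 4.4801 − 4.7370 = -0.26 °C.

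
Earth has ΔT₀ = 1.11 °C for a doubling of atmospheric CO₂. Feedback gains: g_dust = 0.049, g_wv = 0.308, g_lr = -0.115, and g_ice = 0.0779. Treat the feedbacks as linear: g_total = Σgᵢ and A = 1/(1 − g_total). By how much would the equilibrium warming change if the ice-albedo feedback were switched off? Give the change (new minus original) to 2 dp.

Original: g = 0.3199, ΔT = 1.11/(1−0.3199) = 1.6321 °C.
Without ice-albedo: g' = 0.242, ΔT' = 1.11/(1−0.242) = 1.4644 °C.
Change = 1.4644 − 1.6321 = -0.17 °C.

-0.17 °C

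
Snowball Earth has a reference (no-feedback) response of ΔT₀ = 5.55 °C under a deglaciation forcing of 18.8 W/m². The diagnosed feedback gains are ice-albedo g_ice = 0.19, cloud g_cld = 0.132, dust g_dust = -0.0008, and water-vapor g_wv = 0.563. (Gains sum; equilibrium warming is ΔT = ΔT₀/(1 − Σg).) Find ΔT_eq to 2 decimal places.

Total gain g = 0.19 + 0.132 − 0.0008 + 0.563 = 0.8842.
Amplification A = 1/(1 − 0.8842) = 8.636.
ΔT = 5.55 × 8.636 = 47.93 °C.

47.93 °C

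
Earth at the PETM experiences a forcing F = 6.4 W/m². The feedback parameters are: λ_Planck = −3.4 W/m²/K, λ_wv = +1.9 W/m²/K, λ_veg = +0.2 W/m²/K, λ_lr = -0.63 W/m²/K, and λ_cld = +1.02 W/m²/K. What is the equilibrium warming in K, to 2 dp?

Net feedback parameter λ = (−3.4) + (+1.9) + (+0.2) + (-0.63) + (+1.02) = -0.91 W/m²/K.
ΔT = −F/λ = −6.4/(-0.91) = 7.03 K.

7.03 K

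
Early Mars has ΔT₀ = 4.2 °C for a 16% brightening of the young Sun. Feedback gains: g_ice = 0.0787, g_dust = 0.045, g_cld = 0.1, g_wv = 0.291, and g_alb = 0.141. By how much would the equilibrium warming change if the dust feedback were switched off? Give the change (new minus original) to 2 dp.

Original: g = 0.6557, ΔT = 4.2/(1−0.6557) = 12.1987 °C.
Without dust: g' = 0.6107, ΔT' = 4.2/(1−0.6107) = 10.7886 °C.
Change = 10.7886 − 12.1987 = -1.41 °C.

-1.41 °C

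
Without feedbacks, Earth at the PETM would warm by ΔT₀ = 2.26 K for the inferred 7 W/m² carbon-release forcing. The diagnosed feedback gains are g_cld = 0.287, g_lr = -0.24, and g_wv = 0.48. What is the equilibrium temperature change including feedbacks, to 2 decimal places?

4.78 K

Total gain g = 0.287 − 0.24 + 0.48 = 0.527.
Amplification A = 1/(1 − 0.527) = 2.114.
ΔT = 2.26 × 2.114 = 4.78 K.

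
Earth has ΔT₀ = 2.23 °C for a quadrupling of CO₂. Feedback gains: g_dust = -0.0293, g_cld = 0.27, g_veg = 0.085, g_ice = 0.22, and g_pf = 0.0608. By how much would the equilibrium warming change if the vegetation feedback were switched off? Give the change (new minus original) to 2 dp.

Original: g = 0.6065, ΔT = 2.23/(1−0.6065) = 5.6671 °C.
Without vegetation: g' = 0.5215, ΔT' = 2.23/(1−0.5215) = 4.6604 °C.
Change = 4.6604 − 5.6671 = -1.01 °C.

-1.01 °C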